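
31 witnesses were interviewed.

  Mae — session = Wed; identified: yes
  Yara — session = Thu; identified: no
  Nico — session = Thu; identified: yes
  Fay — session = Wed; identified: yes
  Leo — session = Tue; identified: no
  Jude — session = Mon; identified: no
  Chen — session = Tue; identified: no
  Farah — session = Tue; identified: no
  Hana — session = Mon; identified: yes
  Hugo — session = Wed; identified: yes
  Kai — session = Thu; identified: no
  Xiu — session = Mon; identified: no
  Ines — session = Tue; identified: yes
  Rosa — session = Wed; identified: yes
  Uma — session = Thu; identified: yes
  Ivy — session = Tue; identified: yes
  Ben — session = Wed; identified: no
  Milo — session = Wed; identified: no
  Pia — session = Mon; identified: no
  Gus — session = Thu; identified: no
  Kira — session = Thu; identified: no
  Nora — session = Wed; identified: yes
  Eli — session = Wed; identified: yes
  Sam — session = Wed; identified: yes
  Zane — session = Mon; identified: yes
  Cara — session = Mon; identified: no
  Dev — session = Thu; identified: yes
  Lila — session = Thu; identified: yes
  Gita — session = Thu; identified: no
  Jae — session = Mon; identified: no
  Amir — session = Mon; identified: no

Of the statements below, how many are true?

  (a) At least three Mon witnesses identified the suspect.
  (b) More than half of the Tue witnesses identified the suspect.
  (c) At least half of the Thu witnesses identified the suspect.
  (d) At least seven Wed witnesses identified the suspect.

(a) Mon: |A| = 8, |A ∩ B| = 2; needs |A ∩ B| ≥ 3 — false.
(b) Tue: |A| = 5, |A ∩ B| = 2; needs |A ∩ B| > |A ∖ B| — false.
(c) Thu: |A| = 9, |A ∩ B| = 4; needs |A ∩ B| ≥ |A ∖ B| — false.
(d) Wed: |A| = 9, |A ∩ B| = 7; needs |A ∩ B| ≥ 7 — true.

1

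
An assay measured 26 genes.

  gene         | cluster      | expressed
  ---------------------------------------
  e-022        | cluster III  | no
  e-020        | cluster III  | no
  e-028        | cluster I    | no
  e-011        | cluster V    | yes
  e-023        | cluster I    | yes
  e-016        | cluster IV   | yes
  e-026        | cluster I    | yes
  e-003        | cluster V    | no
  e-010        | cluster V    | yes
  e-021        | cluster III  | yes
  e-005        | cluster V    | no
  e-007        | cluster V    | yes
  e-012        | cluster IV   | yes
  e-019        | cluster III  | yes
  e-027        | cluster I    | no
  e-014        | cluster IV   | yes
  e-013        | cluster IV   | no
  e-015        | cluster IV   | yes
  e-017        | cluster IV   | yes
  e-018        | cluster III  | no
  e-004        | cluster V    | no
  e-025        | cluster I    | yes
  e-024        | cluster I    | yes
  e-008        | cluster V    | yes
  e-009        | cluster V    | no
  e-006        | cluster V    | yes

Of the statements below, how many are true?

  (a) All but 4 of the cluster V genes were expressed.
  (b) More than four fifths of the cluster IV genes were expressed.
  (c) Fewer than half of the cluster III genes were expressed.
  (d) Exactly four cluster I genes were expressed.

4

(a) cluster V: |A| = 9, |A ∩ B| = 5; needs |A ∖ B| = 4 — true.
(b) cluster IV: |A| = 6, |A ∩ B| = 5; needs |A ∩ B| / |A| > 4/5 — true.
(c) cluster III: |A| = 5, |A ∩ B| = 2; needs |A ∩ B| < |A ∖ B| — true.
(d) cluster I: |A| = 6, |A ∩ B| = 4; needs |A ∩ B| = 4 — true.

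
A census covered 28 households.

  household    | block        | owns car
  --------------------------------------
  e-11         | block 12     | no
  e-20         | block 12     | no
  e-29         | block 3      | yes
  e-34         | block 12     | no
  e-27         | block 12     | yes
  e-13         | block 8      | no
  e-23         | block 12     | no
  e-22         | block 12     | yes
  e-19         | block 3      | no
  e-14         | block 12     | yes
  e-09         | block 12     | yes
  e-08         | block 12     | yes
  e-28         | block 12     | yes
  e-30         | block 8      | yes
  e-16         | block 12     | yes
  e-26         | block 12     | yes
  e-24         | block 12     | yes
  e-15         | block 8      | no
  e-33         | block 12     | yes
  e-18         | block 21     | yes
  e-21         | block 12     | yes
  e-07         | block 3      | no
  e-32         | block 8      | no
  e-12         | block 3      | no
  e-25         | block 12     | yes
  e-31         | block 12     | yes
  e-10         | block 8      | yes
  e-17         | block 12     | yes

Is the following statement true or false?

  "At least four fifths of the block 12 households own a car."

'At least four fifths of the block 12 households own a car' holds iff |A ∩ B| / |A| ≥ 4/5.
|A| = 18, |A ∩ B| = 14, |A ∖ B| = 4.
|A ∩ B|/|A| = 14/18, so the statement is false.

False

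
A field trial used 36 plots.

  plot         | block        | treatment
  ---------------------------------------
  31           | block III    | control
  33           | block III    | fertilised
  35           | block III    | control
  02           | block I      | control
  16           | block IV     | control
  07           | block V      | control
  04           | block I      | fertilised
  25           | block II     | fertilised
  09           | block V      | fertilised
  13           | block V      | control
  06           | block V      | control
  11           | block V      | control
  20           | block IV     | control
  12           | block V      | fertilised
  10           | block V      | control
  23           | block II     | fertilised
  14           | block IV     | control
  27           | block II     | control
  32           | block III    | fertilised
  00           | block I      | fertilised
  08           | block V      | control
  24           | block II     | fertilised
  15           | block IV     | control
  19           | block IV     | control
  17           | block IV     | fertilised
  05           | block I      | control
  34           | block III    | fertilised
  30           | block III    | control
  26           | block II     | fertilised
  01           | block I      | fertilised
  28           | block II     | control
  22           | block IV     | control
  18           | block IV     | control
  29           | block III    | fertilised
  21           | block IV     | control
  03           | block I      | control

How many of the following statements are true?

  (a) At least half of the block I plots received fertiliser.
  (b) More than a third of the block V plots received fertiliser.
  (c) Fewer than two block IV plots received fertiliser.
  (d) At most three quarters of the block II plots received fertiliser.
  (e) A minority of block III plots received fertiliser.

(a) block I: |A| = 6, |A ∩ B| = 3; needs |A ∩ B| ≥ |A ∖ B| — true.
(b) block V: |A| = 8, |A ∩ B| = 2; needs |A ∩ B| / |A| > 1/3 — false.
(c) block IV: |A| = 9, |A ∩ B| = 1; needs |A ∩ B| < 2 — true.
(d) block II: |A| = 6, |A ∩ B| = 4; needs |A ∩ B| / |A| ≤ 3/4 — true.
(e) block III: |A| = 7, |A ∩ B| = 4; needs |A ∩ B| < |A ∖ B| — false.

3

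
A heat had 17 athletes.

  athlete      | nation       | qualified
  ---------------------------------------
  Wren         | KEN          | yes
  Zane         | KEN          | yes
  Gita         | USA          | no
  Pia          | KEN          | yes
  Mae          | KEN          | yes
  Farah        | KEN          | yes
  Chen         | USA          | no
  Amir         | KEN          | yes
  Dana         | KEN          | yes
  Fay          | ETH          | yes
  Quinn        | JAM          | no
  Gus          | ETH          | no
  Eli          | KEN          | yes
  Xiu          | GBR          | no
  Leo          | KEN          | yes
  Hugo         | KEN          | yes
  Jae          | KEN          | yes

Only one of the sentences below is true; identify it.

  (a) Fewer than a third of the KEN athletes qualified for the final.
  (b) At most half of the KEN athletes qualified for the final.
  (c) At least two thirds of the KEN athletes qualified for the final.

(c)

|A| = 11, |A ∩ B| = 11, |A ∖ B| = 0.
(a) requires |A ∩ B| / |A| < 1/3: false.
(b) requires |A ∩ B| ≤ |A ∖ B|: false.
(c) requires |A ∩ B| / |A| ≥ 2/3: true.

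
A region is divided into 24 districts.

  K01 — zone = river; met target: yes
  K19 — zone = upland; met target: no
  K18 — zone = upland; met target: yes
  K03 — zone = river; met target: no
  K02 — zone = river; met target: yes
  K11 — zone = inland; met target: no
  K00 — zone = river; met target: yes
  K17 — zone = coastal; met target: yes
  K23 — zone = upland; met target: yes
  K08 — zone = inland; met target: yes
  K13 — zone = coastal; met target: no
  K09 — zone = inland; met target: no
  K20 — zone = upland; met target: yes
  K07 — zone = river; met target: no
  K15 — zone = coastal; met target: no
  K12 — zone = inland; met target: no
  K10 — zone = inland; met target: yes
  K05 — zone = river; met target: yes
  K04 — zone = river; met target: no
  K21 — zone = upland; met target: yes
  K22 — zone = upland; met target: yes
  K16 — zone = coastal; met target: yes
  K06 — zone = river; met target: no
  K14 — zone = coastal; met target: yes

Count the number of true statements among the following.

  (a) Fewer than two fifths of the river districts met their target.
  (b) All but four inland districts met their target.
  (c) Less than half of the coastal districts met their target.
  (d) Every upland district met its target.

0

(a) river: |A| = 8, |A ∩ B| = 4; needs |A ∩ B| / |A| < 2/5 — false.
(b) inland: |A| = 5, |A ∩ B| = 2; needs |A ∖ B| = 4 — false.
(c) coastal: |A| = 5, |A ∩ B| = 3; needs |A ∩ B| < |A ∖ B| — false.
(d) upland: |A| = 6, |A ∩ B| = 5; needs A ⊆ B, i.e. every element of A is in B (|A ∖ B| = 0) — false.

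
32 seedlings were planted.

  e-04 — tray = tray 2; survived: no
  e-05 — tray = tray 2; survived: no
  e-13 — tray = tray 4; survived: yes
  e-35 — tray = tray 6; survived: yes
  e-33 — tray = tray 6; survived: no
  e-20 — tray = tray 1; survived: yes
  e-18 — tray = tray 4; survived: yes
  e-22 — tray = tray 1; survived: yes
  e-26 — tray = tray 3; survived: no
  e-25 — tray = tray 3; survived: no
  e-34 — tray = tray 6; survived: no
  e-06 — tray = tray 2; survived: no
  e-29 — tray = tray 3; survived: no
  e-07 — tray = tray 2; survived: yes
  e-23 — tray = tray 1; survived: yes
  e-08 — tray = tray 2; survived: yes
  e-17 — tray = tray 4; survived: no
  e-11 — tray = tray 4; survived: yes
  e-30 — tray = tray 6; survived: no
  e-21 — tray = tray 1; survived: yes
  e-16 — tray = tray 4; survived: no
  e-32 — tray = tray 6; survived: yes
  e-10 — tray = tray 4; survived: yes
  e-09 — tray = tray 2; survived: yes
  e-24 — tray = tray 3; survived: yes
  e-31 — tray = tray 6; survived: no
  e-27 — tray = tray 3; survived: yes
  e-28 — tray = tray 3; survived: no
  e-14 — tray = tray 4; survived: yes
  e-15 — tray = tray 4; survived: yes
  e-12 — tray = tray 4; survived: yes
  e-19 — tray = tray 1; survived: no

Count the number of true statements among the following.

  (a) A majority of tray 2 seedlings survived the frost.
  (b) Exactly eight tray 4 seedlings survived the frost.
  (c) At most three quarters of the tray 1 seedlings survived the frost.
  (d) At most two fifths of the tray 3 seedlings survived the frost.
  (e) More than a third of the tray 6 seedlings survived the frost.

(a) tray 2: |A| = 6, |A ∩ B| = 3; needs |A ∩ B| > |A ∖ B| — false.
(b) tray 4: |A| = 9, |A ∩ B| = 7; needs |A ∩ B| = 8 — false.
(c) tray 1: |A| = 5, |A ∩ B| = 4; needs |A ∩ B| / |A| ≤ 3/4 — false.
(d) tray 3: |A| = 6, |A ∩ B| = 2; needs |A ∩ B| / |A| ≤ 2/5 — true.
(e) tray 6: |A| = 6, |A ∩ B| = 2; needs |A ∩ B| / |A| > 1/3 — false.

1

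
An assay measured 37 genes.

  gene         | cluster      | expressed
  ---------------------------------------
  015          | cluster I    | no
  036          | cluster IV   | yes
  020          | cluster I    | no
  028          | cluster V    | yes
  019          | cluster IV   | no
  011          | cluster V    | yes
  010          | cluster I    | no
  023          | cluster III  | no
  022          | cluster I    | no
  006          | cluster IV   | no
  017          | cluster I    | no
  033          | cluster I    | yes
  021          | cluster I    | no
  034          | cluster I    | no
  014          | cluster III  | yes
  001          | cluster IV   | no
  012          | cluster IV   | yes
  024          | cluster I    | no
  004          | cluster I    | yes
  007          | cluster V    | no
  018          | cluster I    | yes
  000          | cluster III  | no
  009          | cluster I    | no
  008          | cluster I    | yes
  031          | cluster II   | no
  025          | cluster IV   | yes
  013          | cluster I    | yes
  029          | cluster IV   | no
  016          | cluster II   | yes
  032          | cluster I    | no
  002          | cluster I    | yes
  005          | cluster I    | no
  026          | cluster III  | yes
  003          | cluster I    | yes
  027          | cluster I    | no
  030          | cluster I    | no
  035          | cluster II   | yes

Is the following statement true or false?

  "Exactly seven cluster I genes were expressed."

Truth condition: |A ∩ B| = 7.
|A| = 20, |A ∩ B| = 7, |A ∖ B| = 13.
|A ∩ B| = 7, so the statement is true.

True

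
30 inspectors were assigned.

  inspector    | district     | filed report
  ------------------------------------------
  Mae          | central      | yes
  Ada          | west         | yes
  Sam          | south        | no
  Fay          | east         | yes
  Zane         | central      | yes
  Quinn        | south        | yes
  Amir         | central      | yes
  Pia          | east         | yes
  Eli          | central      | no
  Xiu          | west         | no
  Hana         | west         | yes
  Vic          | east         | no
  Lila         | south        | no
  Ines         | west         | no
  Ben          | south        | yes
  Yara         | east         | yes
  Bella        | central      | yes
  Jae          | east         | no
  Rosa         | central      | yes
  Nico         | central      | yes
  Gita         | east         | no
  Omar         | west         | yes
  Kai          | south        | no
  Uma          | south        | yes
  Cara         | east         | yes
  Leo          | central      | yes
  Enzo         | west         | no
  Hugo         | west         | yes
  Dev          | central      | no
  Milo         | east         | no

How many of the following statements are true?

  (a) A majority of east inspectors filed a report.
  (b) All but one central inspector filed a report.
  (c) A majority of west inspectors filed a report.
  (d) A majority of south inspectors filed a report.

1

(a) east: |A| = 8, |A ∩ B| = 4; needs |A ∩ B| > |A ∖ B| — false.
(b) central: |A| = 9, |A ∩ B| = 7; needs |A ∖ B| = 1 — false.
(c) west: |A| = 7, |A ∩ B| = 4; needs |A ∩ B| > |A ∖ B| — true.
(d) south: |A| = 6, |A ∩ B| = 3; needs |A ∩ B| > |A ∖ B| — false.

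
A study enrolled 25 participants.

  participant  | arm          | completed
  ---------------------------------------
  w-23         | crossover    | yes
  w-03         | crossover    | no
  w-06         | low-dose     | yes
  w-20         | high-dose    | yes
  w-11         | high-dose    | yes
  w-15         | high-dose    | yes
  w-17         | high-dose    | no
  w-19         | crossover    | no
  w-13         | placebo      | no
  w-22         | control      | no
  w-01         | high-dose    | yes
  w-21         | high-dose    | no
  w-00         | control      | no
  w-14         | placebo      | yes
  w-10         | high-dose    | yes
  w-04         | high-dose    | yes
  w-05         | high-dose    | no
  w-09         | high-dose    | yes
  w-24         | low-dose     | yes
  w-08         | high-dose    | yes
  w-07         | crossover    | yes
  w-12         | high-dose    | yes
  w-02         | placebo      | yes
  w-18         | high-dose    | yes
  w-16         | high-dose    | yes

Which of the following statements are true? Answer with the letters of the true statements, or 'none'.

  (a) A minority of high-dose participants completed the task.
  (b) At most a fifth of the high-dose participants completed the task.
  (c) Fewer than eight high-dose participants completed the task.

none

|A| = 14, |A ∩ B| = 11, |A ∖ B| = 3.
(a) |A ∩ B| < |A ∖ B|: fails.
(b) |A ∩ B| / |A| ≤ 1/5: fails.
(c) |A ∩ B| < 8: fails.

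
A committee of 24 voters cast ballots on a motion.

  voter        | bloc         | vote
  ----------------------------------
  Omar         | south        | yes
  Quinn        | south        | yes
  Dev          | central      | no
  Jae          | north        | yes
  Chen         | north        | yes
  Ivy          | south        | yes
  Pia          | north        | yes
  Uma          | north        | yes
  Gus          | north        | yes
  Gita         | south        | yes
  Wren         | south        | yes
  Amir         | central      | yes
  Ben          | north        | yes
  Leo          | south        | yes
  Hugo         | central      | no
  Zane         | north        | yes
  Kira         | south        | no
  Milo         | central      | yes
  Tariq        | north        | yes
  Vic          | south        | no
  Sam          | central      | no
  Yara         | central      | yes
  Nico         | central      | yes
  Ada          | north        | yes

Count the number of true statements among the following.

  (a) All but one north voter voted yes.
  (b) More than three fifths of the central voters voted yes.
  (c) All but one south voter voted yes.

(a) north: |A| = 9, |A ∩ B| = 9; needs |A ∖ B| = 1 — false.
(b) central: |A| = 7, |A ∩ B| = 4; needs |A ∩ B| / |A| > 3/5 — false.
(c) south: |A| = 8, |A ∩ B| = 6; needs |A ∖ B| = 1 — false.

0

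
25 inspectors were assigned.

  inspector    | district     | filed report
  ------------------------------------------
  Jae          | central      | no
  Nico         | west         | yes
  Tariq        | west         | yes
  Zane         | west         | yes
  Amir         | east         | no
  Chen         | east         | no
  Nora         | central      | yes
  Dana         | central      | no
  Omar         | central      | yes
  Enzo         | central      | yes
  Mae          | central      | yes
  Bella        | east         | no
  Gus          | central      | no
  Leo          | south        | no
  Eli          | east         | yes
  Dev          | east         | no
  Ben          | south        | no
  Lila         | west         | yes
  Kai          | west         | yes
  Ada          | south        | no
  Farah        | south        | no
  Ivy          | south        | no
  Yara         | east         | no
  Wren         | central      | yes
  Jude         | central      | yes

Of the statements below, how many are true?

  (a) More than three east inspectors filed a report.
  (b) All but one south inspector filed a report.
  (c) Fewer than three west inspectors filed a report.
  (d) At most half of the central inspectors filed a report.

(a) east: |A| = 6, |A ∩ B| = 1; needs |A ∩ B| > 3 — false.
(b) south: |A| = 5, |A ∩ B| = 0; needs |A ∖ B| = 1 — false.
(c) west: |A| = 5, |A ∩ B| = 5; needs |A ∩ B| < 3 — false.
(d) central: |A| = 9, |A ∩ B| = 6; needs |A ∩ B| ≤ |A ∖ B| — false.

0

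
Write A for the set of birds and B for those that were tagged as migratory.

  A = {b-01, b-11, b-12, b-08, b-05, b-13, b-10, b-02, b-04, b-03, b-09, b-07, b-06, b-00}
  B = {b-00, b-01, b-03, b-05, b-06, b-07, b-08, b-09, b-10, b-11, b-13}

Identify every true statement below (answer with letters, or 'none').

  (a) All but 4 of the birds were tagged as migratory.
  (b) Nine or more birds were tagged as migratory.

|A| = 14, |A ∩ B| = 11, |A ∖ B| = 3.
(a) |A ∖ B| = 4: fails.
(b) |A ∩ B| ≥ 9: holds.

(b)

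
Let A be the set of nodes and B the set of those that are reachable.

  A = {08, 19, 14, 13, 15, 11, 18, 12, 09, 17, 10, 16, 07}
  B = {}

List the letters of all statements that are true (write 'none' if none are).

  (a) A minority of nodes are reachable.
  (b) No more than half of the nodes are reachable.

(a), (b)

|A| = 13, |A ∩ B| = 0, |A ∖ B| = 13.
(a) |A ∩ B| < |A ∖ B|: holds.
(b) |A ∩ B| ≤ |A ∖ B|: holds.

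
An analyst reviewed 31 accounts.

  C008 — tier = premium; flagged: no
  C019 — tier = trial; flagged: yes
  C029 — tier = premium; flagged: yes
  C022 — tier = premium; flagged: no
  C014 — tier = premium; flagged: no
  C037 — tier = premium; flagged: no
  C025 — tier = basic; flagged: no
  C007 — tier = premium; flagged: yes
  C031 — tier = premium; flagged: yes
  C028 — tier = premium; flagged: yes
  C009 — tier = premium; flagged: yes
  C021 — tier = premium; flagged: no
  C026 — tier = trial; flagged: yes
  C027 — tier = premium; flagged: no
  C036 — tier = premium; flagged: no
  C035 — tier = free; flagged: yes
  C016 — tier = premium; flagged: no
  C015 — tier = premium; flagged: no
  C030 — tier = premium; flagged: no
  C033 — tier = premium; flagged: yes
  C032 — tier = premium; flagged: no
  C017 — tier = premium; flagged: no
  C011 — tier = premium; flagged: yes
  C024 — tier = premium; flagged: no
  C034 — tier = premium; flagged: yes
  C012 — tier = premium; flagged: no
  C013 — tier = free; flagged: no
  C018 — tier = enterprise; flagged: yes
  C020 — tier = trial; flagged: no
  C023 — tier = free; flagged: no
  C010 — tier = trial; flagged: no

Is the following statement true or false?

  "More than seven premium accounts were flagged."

True

Truth condition: |A ∩ B| > 7.
|A| = 22, |A ∩ B| = 8, |A ∖ B| = 14.
|A ∩ B| = 8, so the statement is true.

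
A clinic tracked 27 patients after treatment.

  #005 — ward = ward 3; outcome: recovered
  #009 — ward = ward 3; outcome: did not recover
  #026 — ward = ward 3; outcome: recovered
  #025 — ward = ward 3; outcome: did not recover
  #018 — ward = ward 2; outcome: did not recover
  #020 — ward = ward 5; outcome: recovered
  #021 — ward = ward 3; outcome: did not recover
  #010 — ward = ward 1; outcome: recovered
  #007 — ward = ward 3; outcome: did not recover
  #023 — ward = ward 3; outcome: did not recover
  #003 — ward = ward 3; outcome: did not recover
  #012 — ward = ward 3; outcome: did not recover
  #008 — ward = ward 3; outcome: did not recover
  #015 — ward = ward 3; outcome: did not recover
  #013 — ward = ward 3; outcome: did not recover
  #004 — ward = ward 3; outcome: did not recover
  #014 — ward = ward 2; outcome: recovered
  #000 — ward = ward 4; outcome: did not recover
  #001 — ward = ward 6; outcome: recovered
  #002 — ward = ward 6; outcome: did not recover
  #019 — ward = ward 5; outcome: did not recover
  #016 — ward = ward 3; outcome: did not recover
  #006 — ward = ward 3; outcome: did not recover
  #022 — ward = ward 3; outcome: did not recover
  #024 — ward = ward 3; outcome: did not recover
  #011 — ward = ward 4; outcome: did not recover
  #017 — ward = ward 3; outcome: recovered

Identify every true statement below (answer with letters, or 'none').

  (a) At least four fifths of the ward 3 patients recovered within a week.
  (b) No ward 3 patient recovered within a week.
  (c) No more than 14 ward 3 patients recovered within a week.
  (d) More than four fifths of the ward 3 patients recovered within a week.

|A| = 18, |A ∩ B| = 3, |A ∖ B| = 15.
(a) |A ∩ B| / |A| ≥ 4/5: fails.
(b) A ∩ B = ∅ (|A ∩ B| = 0): fails.
(c) |A ∩ B| ≤ 14: holds.
(d) |A ∩ B| / |A| > 4/5: fails.

(c)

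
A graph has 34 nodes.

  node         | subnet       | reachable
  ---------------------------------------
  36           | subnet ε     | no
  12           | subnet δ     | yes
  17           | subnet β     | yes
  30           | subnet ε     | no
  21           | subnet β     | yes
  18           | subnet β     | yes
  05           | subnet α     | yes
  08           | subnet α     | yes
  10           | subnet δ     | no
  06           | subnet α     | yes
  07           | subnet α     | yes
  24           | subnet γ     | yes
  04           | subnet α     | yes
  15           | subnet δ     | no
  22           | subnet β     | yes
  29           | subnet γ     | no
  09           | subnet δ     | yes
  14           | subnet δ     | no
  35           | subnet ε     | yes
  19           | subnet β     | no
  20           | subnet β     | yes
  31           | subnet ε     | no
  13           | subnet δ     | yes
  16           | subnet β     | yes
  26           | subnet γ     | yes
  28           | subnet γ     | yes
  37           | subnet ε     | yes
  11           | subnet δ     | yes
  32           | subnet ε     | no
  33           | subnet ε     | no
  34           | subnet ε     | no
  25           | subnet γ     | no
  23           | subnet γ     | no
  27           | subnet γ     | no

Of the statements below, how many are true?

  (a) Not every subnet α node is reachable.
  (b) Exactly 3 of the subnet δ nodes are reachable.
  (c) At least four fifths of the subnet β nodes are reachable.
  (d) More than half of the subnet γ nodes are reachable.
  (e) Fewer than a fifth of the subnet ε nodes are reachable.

1

(a) subnet α: |A| = 5, |A ∩ B| = 5; needs A ⊄ B (|A ∖ B| ≥ 1) — false.
(b) subnet δ: |A| = 7, |A ∩ B| = 4; needs |A ∩ B| = 3 — false.
(c) subnet β: |A| = 7, |A ∩ B| = 6; needs |A ∩ B| / |A| ≥ 4/5 — true.
(d) subnet γ: |A| = 7, |A ∩ B| = 3; needs |A ∩ B| > |A ∖ B| — false.
(e) subnet ε: |A| = 8, |A ∩ B| = 2; needs |A ∩ B| / |A| < 1/5 — false.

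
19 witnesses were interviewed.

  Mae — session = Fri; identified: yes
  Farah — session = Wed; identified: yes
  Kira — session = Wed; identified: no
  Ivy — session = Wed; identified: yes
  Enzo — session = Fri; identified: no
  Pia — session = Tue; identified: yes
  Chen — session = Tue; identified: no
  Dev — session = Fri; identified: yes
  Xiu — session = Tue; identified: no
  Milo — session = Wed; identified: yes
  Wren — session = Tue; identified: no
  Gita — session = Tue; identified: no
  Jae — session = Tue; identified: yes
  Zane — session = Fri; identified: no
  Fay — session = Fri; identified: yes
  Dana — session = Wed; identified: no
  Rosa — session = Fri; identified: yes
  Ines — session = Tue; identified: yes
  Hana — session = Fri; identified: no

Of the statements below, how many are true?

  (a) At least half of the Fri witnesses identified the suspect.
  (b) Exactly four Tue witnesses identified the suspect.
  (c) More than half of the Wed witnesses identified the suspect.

(a) Fri: |A| = 7, |A ∩ B| = 4; needs |A ∩ B| ≥ |A ∖ B| — true.
(b) Tue: |A| = 7, |A ∩ B| = 3; needs |A ∩ B| = 4 — false.
(c) Wed: |A| = 5, |A ∩ B| = 3; needs |A ∩ B| > |A ∖ B| — true.

2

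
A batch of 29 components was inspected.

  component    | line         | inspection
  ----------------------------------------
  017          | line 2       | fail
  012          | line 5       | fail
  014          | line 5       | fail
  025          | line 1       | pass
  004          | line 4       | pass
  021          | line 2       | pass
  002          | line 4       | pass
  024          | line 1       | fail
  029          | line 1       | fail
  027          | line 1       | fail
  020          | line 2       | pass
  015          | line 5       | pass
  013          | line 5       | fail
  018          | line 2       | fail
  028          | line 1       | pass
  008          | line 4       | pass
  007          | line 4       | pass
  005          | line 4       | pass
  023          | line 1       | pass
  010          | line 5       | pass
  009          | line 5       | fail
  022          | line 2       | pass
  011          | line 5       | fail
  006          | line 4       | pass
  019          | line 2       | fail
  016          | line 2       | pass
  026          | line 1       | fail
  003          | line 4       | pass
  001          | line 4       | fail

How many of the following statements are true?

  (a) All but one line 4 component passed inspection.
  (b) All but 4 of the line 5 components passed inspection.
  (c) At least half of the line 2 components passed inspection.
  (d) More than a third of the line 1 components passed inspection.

(a) line 4: |A| = 8, |A ∩ B| = 7; needs |A ∖ B| = 1 — true.
(b) line 5: |A| = 7, |A ∩ B| = 2; needs |A ∖ B| = 4 — false.
(c) line 2: |A| = 7, |A ∩ B| = 4; needs |A ∩ B| ≥ |A ∖ B| — true.
(d) line 1: |A| = 7, |A ∩ B| = 3; needs |A ∩ B| / |A| > 1/3 — true.

3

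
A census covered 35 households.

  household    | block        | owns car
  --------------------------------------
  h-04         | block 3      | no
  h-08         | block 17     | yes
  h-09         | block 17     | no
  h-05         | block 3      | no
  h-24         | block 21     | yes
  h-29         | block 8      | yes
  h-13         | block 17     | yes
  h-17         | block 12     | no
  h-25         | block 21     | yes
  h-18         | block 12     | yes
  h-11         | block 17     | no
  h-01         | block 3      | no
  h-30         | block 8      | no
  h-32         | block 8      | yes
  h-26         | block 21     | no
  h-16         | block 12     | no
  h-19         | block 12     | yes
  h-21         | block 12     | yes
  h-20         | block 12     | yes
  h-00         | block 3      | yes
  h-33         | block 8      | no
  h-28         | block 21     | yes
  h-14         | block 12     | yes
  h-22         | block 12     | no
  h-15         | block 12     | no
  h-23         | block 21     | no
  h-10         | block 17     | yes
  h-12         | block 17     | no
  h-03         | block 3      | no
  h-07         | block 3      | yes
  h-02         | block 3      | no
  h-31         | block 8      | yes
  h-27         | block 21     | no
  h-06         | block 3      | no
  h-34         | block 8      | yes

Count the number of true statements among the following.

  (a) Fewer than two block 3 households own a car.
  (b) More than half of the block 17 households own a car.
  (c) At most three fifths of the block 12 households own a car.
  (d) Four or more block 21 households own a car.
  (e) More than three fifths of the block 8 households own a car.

2

(a) block 3: |A| = 8, |A ∩ B| = 2; needs |A ∩ B| < 2 — false.
(b) block 17: |A| = 6, |A ∩ B| = 3; needs |A ∩ B| > |A ∖ B| — false.
(c) block 12: |A| = 9, |A ∩ B| = 5; needs |A ∩ B| / |A| ≤ 3/5 — true.
(d) block 21: |A| = 6, |A ∩ B| = 3; needs |A ∩ B| ≥ 4 — false.
(e) block 8: |A| = 6, |A ∩ B| = 4; needs |A ∩ B| / |A| > 3/5 — true.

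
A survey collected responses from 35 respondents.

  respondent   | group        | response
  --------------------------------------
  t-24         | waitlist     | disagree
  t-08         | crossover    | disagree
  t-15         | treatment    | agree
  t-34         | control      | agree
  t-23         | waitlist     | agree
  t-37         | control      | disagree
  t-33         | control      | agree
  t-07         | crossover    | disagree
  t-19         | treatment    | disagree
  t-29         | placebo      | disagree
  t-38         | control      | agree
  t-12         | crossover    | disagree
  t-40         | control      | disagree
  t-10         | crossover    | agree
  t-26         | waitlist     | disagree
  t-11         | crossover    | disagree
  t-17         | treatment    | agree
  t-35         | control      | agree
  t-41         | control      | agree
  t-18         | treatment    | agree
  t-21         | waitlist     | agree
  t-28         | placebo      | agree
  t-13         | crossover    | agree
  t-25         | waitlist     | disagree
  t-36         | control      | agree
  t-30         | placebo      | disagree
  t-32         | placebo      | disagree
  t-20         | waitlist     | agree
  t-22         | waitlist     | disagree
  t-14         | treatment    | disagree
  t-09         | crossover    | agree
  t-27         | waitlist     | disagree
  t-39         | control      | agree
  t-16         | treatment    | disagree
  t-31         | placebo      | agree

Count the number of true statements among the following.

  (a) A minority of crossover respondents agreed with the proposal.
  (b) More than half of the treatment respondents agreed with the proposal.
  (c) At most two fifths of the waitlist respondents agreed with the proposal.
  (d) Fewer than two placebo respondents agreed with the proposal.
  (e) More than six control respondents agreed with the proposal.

(a) crossover: |A| = 7, |A ∩ B| = 3; needs |A ∩ B| < |A ∖ B| — true.
(b) treatment: |A| = 6, |A ∩ B| = 3; needs |A ∩ B| > |A ∖ B| — false.
(c) waitlist: |A| = 8, |A ∩ B| = 3; needs |A ∩ B| / |A| ≤ 2/5 — true.
(d) placebo: |A| = 5, |A ∩ B| = 2; needs |A ∩ B| < 2 — false.
(e) control: |A| = 9, |A ∩ B| = 7; needs |A ∩ B| > 6 — true.

3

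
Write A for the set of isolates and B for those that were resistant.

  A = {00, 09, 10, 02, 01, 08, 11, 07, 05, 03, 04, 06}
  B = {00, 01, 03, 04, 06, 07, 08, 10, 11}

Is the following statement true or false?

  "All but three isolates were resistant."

'All but three isolates were resistant' holds iff |A ∖ B| = 3.
A (the restrictor) = {00, 09, 10, 02, 01, 08, 11, 07, 05, 03, 04, 06}, |A| = 12.
A ∖ B = {09, 02, 05}, so |A ∖ B| = 3.
|A ∖ B| = 3, so the statement is true.

True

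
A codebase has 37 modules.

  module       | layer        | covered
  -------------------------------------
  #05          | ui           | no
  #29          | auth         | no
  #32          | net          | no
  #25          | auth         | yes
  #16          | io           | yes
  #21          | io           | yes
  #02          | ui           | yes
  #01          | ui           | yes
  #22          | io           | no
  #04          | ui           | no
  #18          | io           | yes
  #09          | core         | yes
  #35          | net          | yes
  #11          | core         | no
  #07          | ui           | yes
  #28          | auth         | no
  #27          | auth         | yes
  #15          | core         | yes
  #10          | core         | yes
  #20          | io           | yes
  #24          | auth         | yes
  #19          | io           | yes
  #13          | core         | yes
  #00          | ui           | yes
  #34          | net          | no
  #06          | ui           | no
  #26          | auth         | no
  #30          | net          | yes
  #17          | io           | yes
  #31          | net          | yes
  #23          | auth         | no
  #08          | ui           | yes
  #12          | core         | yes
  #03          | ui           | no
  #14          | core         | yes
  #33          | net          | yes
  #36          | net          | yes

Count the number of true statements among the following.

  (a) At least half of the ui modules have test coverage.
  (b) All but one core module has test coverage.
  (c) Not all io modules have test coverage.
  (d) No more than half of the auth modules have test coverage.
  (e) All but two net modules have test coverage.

5

(a) ui: |A| = 9, |A ∩ B| = 5; needs |A ∩ B| ≥ |A ∖ B| — true.
(b) core: |A| = 7, |A ∩ B| = 6; needs |A ∖ B| = 1 — true.
(c) io: |A| = 7, |A ∩ B| = 6; needs A ⊄ B (|A ∖ B| ≥ 1) — true.
(d) auth: |A| = 7, |A ∩ B| = 3; needs |A ∩ B| ≤ |A ∖ B| — true.
(e) net: |A| = 7, |A ∩ B| = 5; needs |A ∖ B| = 2 — true.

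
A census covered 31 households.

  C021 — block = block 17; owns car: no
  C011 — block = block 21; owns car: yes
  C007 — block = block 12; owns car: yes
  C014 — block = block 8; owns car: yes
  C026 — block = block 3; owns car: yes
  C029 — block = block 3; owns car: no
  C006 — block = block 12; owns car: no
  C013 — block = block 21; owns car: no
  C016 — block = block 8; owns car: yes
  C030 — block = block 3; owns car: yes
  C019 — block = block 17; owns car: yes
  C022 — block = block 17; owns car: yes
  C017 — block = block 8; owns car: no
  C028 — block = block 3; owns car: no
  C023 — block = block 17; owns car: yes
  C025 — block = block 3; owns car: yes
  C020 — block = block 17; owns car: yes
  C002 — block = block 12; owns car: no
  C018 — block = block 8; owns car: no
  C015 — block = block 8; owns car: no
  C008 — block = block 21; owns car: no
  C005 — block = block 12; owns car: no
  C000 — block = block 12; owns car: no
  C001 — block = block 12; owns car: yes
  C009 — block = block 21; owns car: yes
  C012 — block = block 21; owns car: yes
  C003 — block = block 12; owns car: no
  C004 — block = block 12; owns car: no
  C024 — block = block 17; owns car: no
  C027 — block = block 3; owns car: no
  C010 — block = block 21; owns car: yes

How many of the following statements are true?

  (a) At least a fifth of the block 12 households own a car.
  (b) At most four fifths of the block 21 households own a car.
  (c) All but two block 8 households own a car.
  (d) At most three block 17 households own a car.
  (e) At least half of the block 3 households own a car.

(a) block 12: |A| = 8, |A ∩ B| = 2; needs |A ∩ B| / |A| ≥ 1/5 — true.
(b) block 21: |A| = 6, |A ∩ B| = 4; needs |A ∩ B| / |A| ≤ 4/5 — true.
(c) block 8: |A| = 5, |A ∩ B| = 2; needs |A ∖ B| = 2 — false.
(d) block 17: |A| = 6, |A ∩ B| = 4; needs |A ∩ B| ≤ 3 — false.
(e) block 3: |A| = 6, |A ∩ B| = 3; needs |A ∩ B| ≥ |A ∖ B| — true.

3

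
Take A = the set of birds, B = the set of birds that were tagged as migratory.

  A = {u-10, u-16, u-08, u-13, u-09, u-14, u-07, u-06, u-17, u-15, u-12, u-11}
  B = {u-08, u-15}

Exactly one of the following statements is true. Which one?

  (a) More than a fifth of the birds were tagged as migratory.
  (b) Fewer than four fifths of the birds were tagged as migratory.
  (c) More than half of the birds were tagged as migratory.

(b)

|A| = 12, |A ∩ B| = 2, |A ∖ B| = 10.
(a) requires |A ∩ B| / |A| > 1/5: false.
(b) requires |A ∩ B| / |A| < 4/5: true.
(c) requires |A ∩ B| > |A ∖ B|: false.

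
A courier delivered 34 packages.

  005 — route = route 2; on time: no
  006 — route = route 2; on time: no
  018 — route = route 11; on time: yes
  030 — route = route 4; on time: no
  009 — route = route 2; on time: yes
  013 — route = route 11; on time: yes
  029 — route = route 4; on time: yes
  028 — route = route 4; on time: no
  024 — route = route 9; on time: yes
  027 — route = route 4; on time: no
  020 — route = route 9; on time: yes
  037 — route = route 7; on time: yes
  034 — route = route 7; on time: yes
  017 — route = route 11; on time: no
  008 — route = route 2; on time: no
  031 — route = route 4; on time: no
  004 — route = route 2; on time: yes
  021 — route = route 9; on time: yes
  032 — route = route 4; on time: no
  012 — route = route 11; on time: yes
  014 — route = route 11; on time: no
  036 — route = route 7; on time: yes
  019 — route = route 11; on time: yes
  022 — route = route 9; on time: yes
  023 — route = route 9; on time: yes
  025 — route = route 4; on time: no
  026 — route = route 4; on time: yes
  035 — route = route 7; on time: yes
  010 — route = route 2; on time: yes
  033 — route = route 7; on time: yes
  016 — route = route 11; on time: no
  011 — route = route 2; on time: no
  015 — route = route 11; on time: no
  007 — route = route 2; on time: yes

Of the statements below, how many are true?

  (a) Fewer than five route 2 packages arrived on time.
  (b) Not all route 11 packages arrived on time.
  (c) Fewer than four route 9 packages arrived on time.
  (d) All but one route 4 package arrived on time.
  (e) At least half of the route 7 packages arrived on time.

(a) route 2: |A| = 8, |A ∩ B| = 4; needs |A ∩ B| < 5 — true.
(b) route 11: |A| = 8, |A ∩ B| = 4; needs A ⊄ B (|A ∖ B| ≥ 1) — true.
(c) route 9: |A| = 5, |A ∩ B| = 5; needs |A ∩ B| < 4 — false.
(d) route 4: |A| = 8, |A ∩ B| = 2; needs |A ∖ B| = 1 — false.
(e) route 7: |A| = 5, |A ∩ B| = 5; needs |A ∩ B| ≥ |A ∖ B| — true.

3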